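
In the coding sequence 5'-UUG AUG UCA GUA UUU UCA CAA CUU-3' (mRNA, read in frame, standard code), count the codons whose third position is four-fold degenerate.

Codon 1 UUG (Leu): third position 2-fold.
Codon 2 AUG (Met): third position 1-fold.
Codon 3 UCA (Ser): third position 4-fold.
Codon 4 GUA (Val): third position 4-fold.
Codon 5 UUU (Phe): third position 2-fold.
Codon 6 UCA (Ser): third position 4-fold.
Codon 7 CAA (Gln): third position 2-fold.
Codon 8 CUU (Leu): third position 4-fold.
Four-fold degenerate third positions: 4.

4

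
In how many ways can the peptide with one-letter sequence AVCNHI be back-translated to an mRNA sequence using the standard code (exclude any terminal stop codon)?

384

Ala: 4 codons.
Val: 4 codons.
Cys: 2 codons.
Asn: 2 codons.
His: 2 codons.
Ile: 3 codons.
4 × 4 × 2 × 2 × 2 × 3 = 384.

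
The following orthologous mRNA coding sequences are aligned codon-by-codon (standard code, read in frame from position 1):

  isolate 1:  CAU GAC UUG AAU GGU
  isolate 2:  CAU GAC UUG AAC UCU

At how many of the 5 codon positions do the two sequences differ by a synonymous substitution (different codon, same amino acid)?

1

Codon 1: CAU His / CAU His — identical.
Codon 2: GAC Asp / GAC Asp — identical.
Codon 3: UUG Leu / UUG Leu — identical.
Codon 4: AAU Asn / AAC Asn — synonymous.
Codon 5: GGU Gly / UCU Ser — nonsynonymous.
Synonymous differences: 1.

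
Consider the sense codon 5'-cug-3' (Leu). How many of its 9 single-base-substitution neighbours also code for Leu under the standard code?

4

Position 1: UUG → 1 synonymous.
Position 2: none → 0 synonymous.
Position 3: CUU, CUC, CUA → 3 synonymous.
Total: 1 + 0 + 3 = 4.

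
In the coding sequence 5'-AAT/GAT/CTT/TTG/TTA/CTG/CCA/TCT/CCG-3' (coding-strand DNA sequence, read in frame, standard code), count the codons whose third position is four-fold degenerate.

5

Codon 1 AAT (Asn): third position 2-fold.
Codon 2 GAT (Asp): third position 2-fold.
Codon 3 CTT (Leu): third position 4-fold.
Codon 4 TTG (Leu): third position 2-fold.
Codon 5 TTA (Leu): third position 2-fold.
Codon 6 CTG (Leu): third position 4-fold.
Codon 7 CCA (Pro): third position 4-fold.
Codon 8 TCT (Ser): third position 4-fold.
Codon 9 CCG (Pro): third position 4-fold.
Four-fold degenerate third positions: 5.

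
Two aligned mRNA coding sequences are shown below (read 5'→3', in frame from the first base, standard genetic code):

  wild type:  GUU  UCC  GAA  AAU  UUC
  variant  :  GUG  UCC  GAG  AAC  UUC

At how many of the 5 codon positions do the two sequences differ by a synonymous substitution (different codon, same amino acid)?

Codon 1: GUU Val / GUG Val — synonymous.
Codon 2: UCC Ser / UCC Ser — identical.
Codon 3: GAA Glu / GAG Glu — synonymous.
Codon 4: AAU Asn / AAC Asn — synonymous.
Codon 5: UUC Phe / UUC Phe — identical.
Synonymous differences: 3.

3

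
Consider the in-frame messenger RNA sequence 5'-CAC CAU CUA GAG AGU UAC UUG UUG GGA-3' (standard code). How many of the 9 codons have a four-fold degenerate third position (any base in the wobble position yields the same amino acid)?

Codon 1 CAC (His): third position 2-fold.
Codon 2 CAU (His): third position 2-fold.
Codon 3 CUA (Leu): third position 4-fold.
Codon 4 GAG (Glu): third position 2-fold.
Codon 5 AGU (Ser): third position 2-fold.
Codon 6 UAC (Tyr): third position 2-fold.
Codon 7 UUG (Leu): third position 2-fold.
Codon 8 UUG (Leu): third position 2-fold.
Codon 9 GGA (Gly): third position 4-fold.
Four-fold degenerate third positions: 2.

2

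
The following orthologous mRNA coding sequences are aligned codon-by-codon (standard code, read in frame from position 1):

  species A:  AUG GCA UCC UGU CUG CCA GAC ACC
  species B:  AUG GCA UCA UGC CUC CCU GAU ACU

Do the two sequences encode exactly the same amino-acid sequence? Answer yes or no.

Codon 1: AUG Met / AUG Met — identical.
Codon 2: GCA Ala / GCA Ala — identical.
Codon 3: UCC Ser / UCA Ser — synonymous.
Codon 4: UGU Cys / UGC Cys — synonymous.
Codon 5: CUG Leu / CUC Leu — synonymous.
Codon 6: CCA Pro / CCU Pro — synonymous.
Codon 7: GAC Asp / GAU Asp — synonymous.
Codon 8: ACC Thr / ACU Thr — synonymous.
Nonsynonymous differences: 0 → same protein.

yes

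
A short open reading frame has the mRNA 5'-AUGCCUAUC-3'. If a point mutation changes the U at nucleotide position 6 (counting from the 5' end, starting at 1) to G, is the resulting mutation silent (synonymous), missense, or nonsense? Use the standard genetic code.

Position 6 falls in codon 2: CCU → Pro.
After the substitution the codon is CCG → Pro.
Both encode Pro, so the change is synonymous.

silent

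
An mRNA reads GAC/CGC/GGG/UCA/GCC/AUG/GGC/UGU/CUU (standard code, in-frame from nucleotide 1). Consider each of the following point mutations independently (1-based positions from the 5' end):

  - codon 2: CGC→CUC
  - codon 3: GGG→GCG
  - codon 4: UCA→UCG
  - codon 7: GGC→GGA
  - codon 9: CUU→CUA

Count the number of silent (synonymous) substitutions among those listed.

Codon 2: CGC (Arg) → CUC (Leu) — missense.
Codon 3: GGG (Gly) → GCG (Ala) — missense.
Codon 4: UCA (Ser) → UCG (Ser) — synonymous.
Codon 7: GGC (Gly) → GGA (Gly) — synonymous.
Codon 9: CUU (Leu) → CUA (Leu) — synonymous.
Synonymous: 3 of 5.

3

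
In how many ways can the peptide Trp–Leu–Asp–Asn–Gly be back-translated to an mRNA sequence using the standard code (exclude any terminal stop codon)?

96

Trp: 1 codon.
Leu: 6 codons.
Asp: 2 codons.
Asn: 2 codons.
Gly: 4 codons.
1 × 6 × 2 × 2 × 4 = 96.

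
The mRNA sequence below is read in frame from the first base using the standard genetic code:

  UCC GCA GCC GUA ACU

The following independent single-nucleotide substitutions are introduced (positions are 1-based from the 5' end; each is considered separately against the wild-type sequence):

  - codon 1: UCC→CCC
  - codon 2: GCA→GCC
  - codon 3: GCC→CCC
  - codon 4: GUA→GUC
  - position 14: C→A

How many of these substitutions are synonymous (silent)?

Codon 1: UCC (Ser) → CCC (Pro) — missense.
Codon 2: GCA (Ala) → GCC (Ala) — synonymous.
Codon 3: GCC (Ala) → CCC (Pro) — missense.
Codon 4: GUA (Val) → GUC (Val) — synonymous.
Codon 5: ACU (Thr) → AAU (Asn) — missense.
Synonymous: 2 of 5.

2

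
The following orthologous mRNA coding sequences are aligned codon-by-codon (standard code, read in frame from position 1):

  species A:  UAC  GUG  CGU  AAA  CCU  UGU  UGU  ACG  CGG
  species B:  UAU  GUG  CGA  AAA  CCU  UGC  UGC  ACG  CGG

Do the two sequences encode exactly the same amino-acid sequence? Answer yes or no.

yes

Codon 1: UAC Tyr / UAU Tyr — synonymous.
Codon 2: GUG Val / GUG Val — identical.
Codon 3: CGU Arg / CGA Arg — synonymous.
Codon 4: AAA Lys / AAA Lys — identical.
Codon 5: CCU Pro / CCU Pro — identical.
Codon 6: UGU Cys / UGC Cys — synonymous.
Codon 7: UGU Cys / UGC Cys — synonymous.
Codon 8: ACG Thr / ACG Thr — identical.
Codon 9: CGG Arg / CGG Arg — identical.
Nonsynonymous differences: 0 → same protein.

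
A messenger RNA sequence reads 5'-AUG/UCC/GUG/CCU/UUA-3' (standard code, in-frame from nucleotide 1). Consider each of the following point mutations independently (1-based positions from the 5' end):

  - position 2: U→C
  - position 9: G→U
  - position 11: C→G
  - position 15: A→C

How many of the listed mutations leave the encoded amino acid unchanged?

Codon 1: AUG (Met) → ACG (Thr) — missense.
Codon 3: GUG (Val) → GUU (Val) — synonymous.
Codon 4: CCU (Pro) → CGU (Arg) — missense.
Codon 5: UUA (Leu) → UUC (Phe) — missense.
Synonymous: 1 of 4.

1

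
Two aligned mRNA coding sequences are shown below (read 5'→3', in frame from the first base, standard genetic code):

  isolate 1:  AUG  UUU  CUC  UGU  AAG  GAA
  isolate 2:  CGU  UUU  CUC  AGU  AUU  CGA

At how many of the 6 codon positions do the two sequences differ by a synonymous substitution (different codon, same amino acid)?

0

Codon 1: AUG Met / CGU Arg — nonsynonymous.
Codon 2: UUU Phe / UUU Phe — identical.
Codon 3: CUC Leu / CUC Leu — identical.
Codon 4: UGU Cys / AGU Ser — nonsynonymous.
Codon 5: AAG Lys / AUU Ile — nonsynonymous.
Codon 6: GAA Glu / CGA Arg — nonsynonymous.
Synonymous differences: 0.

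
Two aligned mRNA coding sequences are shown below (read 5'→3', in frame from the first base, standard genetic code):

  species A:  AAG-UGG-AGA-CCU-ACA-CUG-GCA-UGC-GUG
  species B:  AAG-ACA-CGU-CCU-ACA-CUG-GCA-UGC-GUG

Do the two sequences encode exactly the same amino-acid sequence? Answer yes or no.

Codon 1: AAG Lys / AAG Lys — identical.
Codon 2: UGG Trp / ACA Thr — nonsynonymous.
Codon 3: AGA Arg / CGU Arg — synonymous.
Codon 4: CCU Pro / CCU Pro — identical.
Codon 5: ACA Thr / ACA Thr — identical.
Codon 6: CUG Leu / CUG Leu — identical.
Codon 7: GCA Ala / GCA Ala — identical.
Codon 8: UGC Cys / UGC Cys — identical.
Codon 9: GUG Val / GUG Val — identical.
Nonsynonymous differences: 1 → different protein.

no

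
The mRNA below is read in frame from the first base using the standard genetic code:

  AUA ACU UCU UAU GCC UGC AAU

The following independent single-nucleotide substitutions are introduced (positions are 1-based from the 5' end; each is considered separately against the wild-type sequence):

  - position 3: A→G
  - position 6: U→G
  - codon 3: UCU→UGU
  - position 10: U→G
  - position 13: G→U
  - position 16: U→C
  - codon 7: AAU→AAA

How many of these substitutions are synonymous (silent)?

Codon 1: AUA (Ile) → AUG (Met) — missense.
Codon 2: ACU (Thr) → ACG (Thr) — synonymous.
Codon 3: UCU (Ser) → UGU (Cys) — missense.
Codon 4: UAU (Tyr) → GAU (Asp) — missense.
Codon 5: GCC (Ala) → UCC (Ser) — missense.
Codon 6: UGC (Cys) → CGC (Arg) — missense.
Codon 7: AAU (Asn) → AAA (Lys) — missense.
Synonymous: 1 of 7.

1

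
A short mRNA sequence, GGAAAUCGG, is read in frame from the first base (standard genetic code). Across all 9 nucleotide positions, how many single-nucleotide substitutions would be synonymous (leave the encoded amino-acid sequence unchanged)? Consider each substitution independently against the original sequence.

Codon 1 (GGA, Gly): 3 synonymous substitutions.
Codon 2 (AAU, Asn): 1 synonymous substitution.
Codon 3 (CGG, Arg): 4 synonymous substitutions.
Total: 3 + 1 + 4 = 8.

8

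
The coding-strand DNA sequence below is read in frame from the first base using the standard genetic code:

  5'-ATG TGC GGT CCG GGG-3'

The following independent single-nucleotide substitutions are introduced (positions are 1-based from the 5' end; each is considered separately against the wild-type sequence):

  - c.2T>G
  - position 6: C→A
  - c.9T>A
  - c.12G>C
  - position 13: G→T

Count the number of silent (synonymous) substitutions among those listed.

2

Codon 1: ATG (Met) → AGG (Arg) — missense.
Codon 2: TGC (Cys) → TGA (Stop) — nonsense.
Codon 3: GGT (Gly) → GGA (Gly) — synonymous.
Codon 4: CCG (Pro) → CCC (Pro) — synonymous.
Codon 5: GGG (Gly) → TGG (Trp) — missense.
Synonymous: 2 of 5.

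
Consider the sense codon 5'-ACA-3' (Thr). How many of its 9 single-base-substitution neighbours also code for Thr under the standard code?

3

Position 1: none → 0 synonymous.
Position 2: none → 0 synonymous.
Position 3: ACU, ACC, ACG → 3 synonymous.
Total: 0 + 0 + 3 = 3.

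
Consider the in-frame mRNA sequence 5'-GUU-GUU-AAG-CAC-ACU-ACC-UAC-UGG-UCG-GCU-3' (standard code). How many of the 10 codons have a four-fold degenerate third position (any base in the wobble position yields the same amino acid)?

6

Codon 1 GUU (Val): third position 4-fold.
Codon 2 GUU (Val): third position 4-fold.
Codon 3 AAG (Lys): third position 2-fold.
Codon 4 CAC (His): third position 2-fold.
Codon 5 ACU (Thr): third position 4-fold.
Codon 6 ACC (Thr): third position 4-fold.
Codon 7 UAC (Tyr): third position 2-fold.
Codon 8 UGG (Trp): third position 1-fold.
Codon 9 UCG (Ser): third position 4-fold.
Codon 10 GCU (Ala): third position 4-fold.
Four-fold degenerate third positions: 6.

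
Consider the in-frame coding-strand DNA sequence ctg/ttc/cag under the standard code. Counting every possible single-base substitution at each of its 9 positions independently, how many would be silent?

6

Codon 1 (CTG, Leu): 4 synonymous substitutions.
Codon 2 (TTC, Phe): 1 synonymous substitution.
Codon 3 (CAG, Gln): 1 synonymous substitution.
Total: 4 + 1 + 1 = 6.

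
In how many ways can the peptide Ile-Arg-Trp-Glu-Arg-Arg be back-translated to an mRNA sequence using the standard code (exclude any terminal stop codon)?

Ile: 3 codons.
Arg: 6 codons.
Trp: 1 codon.
Glu: 2 codons.
Arg: 6 codons.
Arg: 6 codons.
3 × 6 × 1 × 2 × 6 × 6 = 1296.

1296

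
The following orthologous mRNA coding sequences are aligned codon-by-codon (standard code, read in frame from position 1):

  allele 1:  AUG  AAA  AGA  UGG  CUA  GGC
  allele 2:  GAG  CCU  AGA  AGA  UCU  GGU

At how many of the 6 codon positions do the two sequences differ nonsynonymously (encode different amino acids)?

4

Codon 1: AUG Met / GAG Glu — nonsynonymous.
Codon 2: AAA Lys / CCU Pro — nonsynonymous.
Codon 3: AGA Arg / AGA Arg — identical.
Codon 4: UGG Trp / AGA Arg — nonsynonymous.
Codon 5: CUA Leu / UCU Ser — nonsynonymous.
Codon 6: GGC Gly / GGU Gly — synonymous.
Nonsynonymous differences: 4.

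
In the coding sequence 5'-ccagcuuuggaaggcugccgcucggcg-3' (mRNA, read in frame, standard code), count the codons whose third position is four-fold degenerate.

6

Codon 1 CCA (Pro): third position 4-fold.
Codon 2 GCU (Ala): third position 4-fold.
Codon 3 UUG (Leu): third position 2-fold.
Codon 4 GAA (Glu): third position 2-fold.
Codon 5 GGC (Gly): third position 4-fold.
Codon 6 UGC (Cys): third position 2-fold.
Codon 7 CGC (Arg): third position 4-fold.
Codon 8 UCG (Ser): third position 4-fold.
Codon 9 GCG (Ala): third position 4-fold.
Four-fold degenerate third positions: 6.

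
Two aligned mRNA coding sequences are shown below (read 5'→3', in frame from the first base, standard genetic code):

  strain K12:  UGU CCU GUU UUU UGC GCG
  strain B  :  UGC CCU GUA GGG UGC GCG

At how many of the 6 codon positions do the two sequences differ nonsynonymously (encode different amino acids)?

1

Codon 1: UGU Cys / UGC Cys — synonymous.
Codon 2: CCU Pro / CCU Pro — identical.
Codon 3: GUU Val / GUA Val — synonymous.
Codon 4: UUU Phe / GGG Gly — nonsynonymous.
Codon 5: UGC Cys / UGC Cys — identical.
Codon 6: GCG Ala / GCG Ala — identical.
Nonsynonymous differences: 1.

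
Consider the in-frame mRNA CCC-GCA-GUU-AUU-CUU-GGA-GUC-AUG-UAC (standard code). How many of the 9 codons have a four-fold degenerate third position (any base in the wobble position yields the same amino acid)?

6

Codon 1 CCC (Pro): third position 4-fold.
Codon 2 GCA (Ala): third position 4-fold.
Codon 3 GUU (Val): third position 4-fold.
Codon 4 AUU (Ile): third position 3-fold.
Codon 5 CUU (Leu): third position 4-fold.
Codon 6 GGA (Gly): third position 4-fold.
Codon 7 GUC (Val): third position 4-fold.
Codon 8 AUG (Met): third position 1-fold.
Codon 9 UAC (Tyr): third position 2-fold.
Four-fold degenerate third positions: 6.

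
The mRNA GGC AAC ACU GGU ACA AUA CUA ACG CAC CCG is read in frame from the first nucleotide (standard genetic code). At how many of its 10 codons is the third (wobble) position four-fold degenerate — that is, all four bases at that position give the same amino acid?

7

Codon 1 GGC (Gly): third position 4-fold.
Codon 2 AAC (Asn): third position 2-fold.
Codon 3 ACU (Thr): third position 4-fold.
Codon 4 GGU (Gly): third position 4-fold.
Codon 5 ACA (Thr): third position 4-fold.
Codon 6 AUA (Ile): third position 3-fold.
Codon 7 CUA (Leu): third position 4-fold.
Codon 8 ACG (Thr): third position 4-fold.
Codon 9 CAC (His): third position 2-fold.
Codon 10 CCG (Pro): third position 4-fold.
Four-fold degenerate third positions: 7.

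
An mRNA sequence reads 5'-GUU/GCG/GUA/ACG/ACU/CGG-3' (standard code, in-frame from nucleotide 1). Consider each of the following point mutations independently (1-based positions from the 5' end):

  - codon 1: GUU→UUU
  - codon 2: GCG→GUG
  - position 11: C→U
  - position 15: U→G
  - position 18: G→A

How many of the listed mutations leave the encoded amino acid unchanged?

2

Codon 1: GUU (Val) → UUU (Phe) — missense.
Codon 2: GCG (Ala) → GUG (Val) — missense.
Codon 4: ACG (Thr) → AUG (Met) — missense.
Codon 5: ACU (Thr) → ACG (Thr) — synonymous.
Codon 6: CGG (Arg) → CGA (Arg) — synonymous.
Synonymous: 2 of 5.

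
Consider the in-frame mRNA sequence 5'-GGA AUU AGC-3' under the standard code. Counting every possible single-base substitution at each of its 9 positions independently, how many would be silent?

Codon 1 (GGA, Gly): 3 synonymous substitutions.
Codon 2 (AUU, Ile): 2 synonymous substitutions.
Codon 3 (AGC, Ser): 1 synonymous substitution.
Total: 3 + 2 + 1 = 6.

6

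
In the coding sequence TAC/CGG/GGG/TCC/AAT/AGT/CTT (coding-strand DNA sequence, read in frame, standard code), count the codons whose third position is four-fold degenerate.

4

Codon 1 TAC (Tyr): third position 2-fold.
Codon 2 CGG (Arg): third position 4-fold.
Codon 3 GGG (Gly): third position 4-fold.
Codon 4 TCC (Ser): third position 4-fold.
Codon 5 AAT (Asn): third position 2-fold.
Codon 6 AGT (Ser): third position 2-fold.
Codon 7 CTT (Leu): third position 4-fold.
Four-fold degenerate third positions: 4.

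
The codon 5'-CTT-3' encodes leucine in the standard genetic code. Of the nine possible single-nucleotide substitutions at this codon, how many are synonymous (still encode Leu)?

Position 1: none → 0 synonymous.
Position 2: none → 0 synonymous.
Position 3: CTC, CTA, CTG → 3 synonymous.
Total: 0 + 0 + 3 = 3.

3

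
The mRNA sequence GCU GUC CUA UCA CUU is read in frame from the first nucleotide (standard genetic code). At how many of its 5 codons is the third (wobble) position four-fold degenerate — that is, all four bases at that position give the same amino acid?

Codon 1 GCU (Ala): third position 4-fold.
Codon 2 GUC (Val): third position 4-fold.
Codon 3 CUA (Leu): third position 4-fold.
Codon 4 UCA (Ser): third position 4-fold.
Codon 5 CUU (Leu): third position 4-fold.
Four-fold degenerate third positions: 5.

5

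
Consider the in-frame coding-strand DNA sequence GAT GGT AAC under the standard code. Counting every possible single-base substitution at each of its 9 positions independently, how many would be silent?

5

Codon 1 (GAT, Asp): 1 synonymous substitution.
Codon 2 (GGT, Gly): 3 synonymous substitutions.
Codon 3 (AAC, Asn): 1 synonymous substitution.
Total: 1 + 3 + 1 = 5.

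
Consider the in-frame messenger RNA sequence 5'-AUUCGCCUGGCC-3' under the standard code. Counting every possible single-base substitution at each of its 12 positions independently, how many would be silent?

Codon 1 (AUU, Ile): 2 synonymous substitutions.
Codon 2 (CGC, Arg): 3 synonymous substitutions.
Codon 3 (CUG, Leu): 4 synonymous substitutions.
Codon 4 (GCC, Ala): 3 synonymous substitutions.
Total: 2 + 3 + 4 + 3 = 12.

12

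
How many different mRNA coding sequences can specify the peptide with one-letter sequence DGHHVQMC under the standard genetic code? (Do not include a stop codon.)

512

Asp: 2 codons.
Gly: 4 codons.
His: 2 codons.
His: 2 codons.
Val: 4 codons.
Gln: 2 codons.
Met: 1 codon.
Cys: 2 codons.
2 × 4 × 2 × 2 × 4 × 2 × 1 × 2 = 512.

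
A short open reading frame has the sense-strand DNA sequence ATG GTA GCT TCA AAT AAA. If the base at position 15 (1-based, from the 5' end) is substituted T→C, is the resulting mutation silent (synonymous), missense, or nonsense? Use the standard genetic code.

Position 15 falls in codon 5: AAT → Asn.
After the substitution the codon is AAC → Asn.
Both encode Asn, so the change is synonymous.

silent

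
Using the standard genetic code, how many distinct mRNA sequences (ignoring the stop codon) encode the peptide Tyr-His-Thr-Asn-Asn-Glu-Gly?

Tyr: 2 codons.
His: 2 codons.
Thr: 4 codons.
Asn: 2 codons.
Asn: 2 codons.
Glu: 2 codons.
Gly: 4 codons.
2 × 2 × 4 × 2 × 2 × 2 × 4 = 512.

512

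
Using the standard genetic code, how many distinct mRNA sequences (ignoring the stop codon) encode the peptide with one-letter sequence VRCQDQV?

1536

Val: 4 codons.
Arg: 6 codons.
Cys: 2 codons.
Gln: 2 codons.
Asp: 2 codons.
Gln: 2 codons.
Val: 4 codons.
4 × 6 × 2 × 2 × 2 × 2 × 4 = 1536.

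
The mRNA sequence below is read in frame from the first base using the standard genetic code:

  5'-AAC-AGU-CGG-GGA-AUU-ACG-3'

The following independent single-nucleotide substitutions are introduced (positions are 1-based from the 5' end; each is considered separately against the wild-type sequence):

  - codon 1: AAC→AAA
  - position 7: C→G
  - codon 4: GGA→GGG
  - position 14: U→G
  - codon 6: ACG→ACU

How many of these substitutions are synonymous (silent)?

Codon 1: AAC (Asn) → AAA (Lys) — missense.
Codon 3: CGG (Arg) → GGG (Gly) — missense.
Codon 4: GGA (Gly) → GGG (Gly) — synonymous.
Codon 5: AUU (Ile) → AGU (Ser) — missense.
Codon 6: ACG (Thr) → ACU (Thr) — synonymous.
Synonymous: 2 of 5.

2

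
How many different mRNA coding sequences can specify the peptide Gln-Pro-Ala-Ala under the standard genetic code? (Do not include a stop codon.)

128

Gln: 2 codons.
Pro: 4 codons.
Ala: 4 codons.
Ala: 4 codons.
2 × 4 × 4 × 4 = 128.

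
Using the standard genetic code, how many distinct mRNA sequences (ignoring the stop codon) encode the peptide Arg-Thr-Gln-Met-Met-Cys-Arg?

576

Arg: 6 codons.
Thr: 4 codons.
Gln: 2 codons.
Met: 1 codon.
Met: 1 codon.
Cys: 2 codons.
Arg: 6 codons.
6 × 4 × 2 × 1 × 1 × 2 × 6 = 576.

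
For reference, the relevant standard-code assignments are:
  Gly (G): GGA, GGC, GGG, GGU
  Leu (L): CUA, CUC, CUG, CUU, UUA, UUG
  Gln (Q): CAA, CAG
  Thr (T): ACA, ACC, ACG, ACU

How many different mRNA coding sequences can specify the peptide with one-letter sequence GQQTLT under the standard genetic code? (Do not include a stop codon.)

1536

Gly: 4 codons.
Gln: 2 codons.
Gln: 2 codons.
Thr: 4 codons.
Leu: 6 codons.
Thr: 4 codons.
4 × 2 × 2 × 4 × 6 × 4 = 1536.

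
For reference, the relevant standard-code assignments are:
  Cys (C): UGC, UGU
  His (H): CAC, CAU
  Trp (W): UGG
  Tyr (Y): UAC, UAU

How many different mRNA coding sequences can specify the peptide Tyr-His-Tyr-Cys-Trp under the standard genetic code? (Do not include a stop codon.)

16

Tyr: 2 codons.
His: 2 codons.
Tyr: 2 codons.
Cys: 2 codons.
Trp: 1 codon.
2 × 2 × 2 × 2 × 1 = 16.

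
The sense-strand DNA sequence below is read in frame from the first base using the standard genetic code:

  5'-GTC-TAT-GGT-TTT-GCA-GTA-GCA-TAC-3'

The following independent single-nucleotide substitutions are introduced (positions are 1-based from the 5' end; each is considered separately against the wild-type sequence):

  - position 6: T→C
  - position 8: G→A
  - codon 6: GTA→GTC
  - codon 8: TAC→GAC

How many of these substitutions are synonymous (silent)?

2

Codon 2: TAT (Tyr) → TAC (Tyr) — synonymous.
Codon 3: GGT (Gly) → GAT (Asp) — missense.
Codon 6: GTA (Val) → GTC (Val) — synonymous.
Codon 8: TAC (Tyr) → GAC (Asp) — missense.
Synonymous: 2 of 4.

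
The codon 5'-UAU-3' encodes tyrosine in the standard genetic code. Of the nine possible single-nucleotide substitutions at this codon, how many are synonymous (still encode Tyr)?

1

Position 1: none → 0 synonymous.
Position 2: none → 0 synonymous.
Position 3: UAC → 1 synonymous.
Total: 0 + 0 + 1 = 1.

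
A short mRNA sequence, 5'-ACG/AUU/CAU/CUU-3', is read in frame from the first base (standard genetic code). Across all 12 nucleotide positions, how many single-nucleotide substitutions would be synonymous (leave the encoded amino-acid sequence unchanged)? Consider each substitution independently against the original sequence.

Codon 1 (ACG, Thr): 3 synonymous substitutions.
Codon 2 (AUU, Ile): 2 synonymous substitutions.
Codon 3 (CAU, His): 1 synonymous substitution.
Codon 4 (CUU, Leu): 3 synonymous substitutions.
Total: 3 + 2 + 1 + 3 = 9.

9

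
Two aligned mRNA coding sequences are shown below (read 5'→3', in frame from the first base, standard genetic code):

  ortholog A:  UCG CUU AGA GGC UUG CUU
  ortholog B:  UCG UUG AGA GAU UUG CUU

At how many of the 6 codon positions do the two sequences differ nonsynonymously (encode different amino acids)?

Codon 1: UCG Ser / UCG Ser — identical.
Codon 2: CUU Leu / UUG Leu — synonymous.
Codon 3: AGA Arg / AGA Arg — identical.
Codon 4: GGC Gly / GAU Asp — nonsynonymous.
Codon 5: UUG Leu / UUG Leu — identical.
Codon 6: CUU Leu / CUU Leu — identical.
Nonsynonymous differences: 1.

1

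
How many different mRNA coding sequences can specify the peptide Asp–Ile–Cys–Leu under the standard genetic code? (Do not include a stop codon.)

72

Asp: 2 codons.
Ile: 3 codons.
Cys: 2 codons.
Leu: 6 codons.
2 × 3 × 2 × 6 = 72.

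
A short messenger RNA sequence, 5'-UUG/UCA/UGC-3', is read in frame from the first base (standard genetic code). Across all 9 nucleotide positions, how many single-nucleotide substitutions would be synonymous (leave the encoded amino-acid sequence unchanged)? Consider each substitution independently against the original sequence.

6

Codon 1 (UUG, Leu): 2 synonymous substitutions.
Codon 2 (UCA, Ser): 3 synonymous substitutions.
Codon 3 (UGC, Cys): 1 synonymous substitution.
Total: 2 + 3 + 1 = 6.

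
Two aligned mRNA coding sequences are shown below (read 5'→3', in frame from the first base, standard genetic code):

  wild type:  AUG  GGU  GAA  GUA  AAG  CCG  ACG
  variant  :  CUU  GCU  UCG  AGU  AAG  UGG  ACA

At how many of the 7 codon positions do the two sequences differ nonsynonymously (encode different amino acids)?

Codon 1: AUG Met / CUU Leu — nonsynonymous.
Codon 2: GGU Gly / GCU Ala — nonsynonymous.
Codon 3: GAA Glu / UCG Ser — nonsynonymous.
Codon 4: GUA Val / AGU Ser — nonsynonymous.
Codon 5: AAG Lys / AAG Lys — identical.
Codon 6: CCG Pro / UGG Trp — nonsynonymous.
Codon 7: ACG Thr / ACA Thr — synonymous.
Nonsynonymous differences: 5.

5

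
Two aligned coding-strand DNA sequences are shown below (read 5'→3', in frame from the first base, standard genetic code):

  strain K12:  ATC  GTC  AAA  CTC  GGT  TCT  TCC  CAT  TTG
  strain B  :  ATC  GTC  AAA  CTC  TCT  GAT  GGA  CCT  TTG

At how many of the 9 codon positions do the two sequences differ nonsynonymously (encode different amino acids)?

Codon 1: ATC Ile / ATC Ile — identical.
Codon 2: GTC Val / GTC Val — identical.
Codon 3: AAA Lys / AAA Lys — identical.
Codon 4: CTC Leu / CTC Leu — identical.
Codon 5: GGT Gly / TCT Ser — nonsynonymous.
Codon 6: TCT Ser / GAT Asp — nonsynonymous.
Codon 7: TCC Ser / GGA Gly — nonsynonymous.
Codon 8: CAT His / CCT Pro — nonsynonymous.
Codon 9: TTG Leu / TTG Leu — identical.
Nonsynonymous differences: 4.

4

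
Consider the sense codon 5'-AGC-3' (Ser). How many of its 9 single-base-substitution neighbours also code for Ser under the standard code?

1

Position 1: none → 0 synonymous.
Position 2: none → 0 synonymous.
Position 3: AGT → 1 synonymous.
Total: 0 + 0 + 1 = 1.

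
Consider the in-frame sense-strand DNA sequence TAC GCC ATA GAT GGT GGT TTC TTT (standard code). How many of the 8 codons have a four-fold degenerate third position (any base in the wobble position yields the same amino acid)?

Codon 1 TAC (Tyr): third position 2-fold.
Codon 2 GCC (Ala): third position 4-fold.
Codon 3 ATA (Ile): third position 3-fold.
Codon 4 GAT (Asp): third position 2-fold.
Codon 5 GGT (Gly): third position 4-fold.
Codon 6 GGT (Gly): third position 4-fold.
Codon 7 TTC (Phe): third position 2-fold.
Codon 8 TTT (Phe): third position 2-fold.
Four-fold degenerate third positions: 3.

3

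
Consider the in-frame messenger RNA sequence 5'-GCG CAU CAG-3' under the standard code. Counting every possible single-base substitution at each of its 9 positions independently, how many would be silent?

5

Codon 1 (GCG, Ala): 3 synonymous substitutions.
Codon 2 (CAU, His): 1 synonymous substitution.
Codon 3 (CAG, Gln): 1 synonymous substitution.
Total: 3 + 1 + 1 = 5.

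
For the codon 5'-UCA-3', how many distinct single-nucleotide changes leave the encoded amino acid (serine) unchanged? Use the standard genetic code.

Position 1: none → 0 synonymous.
Position 2: none → 0 synonymous.
Position 3: UCU, UCC, UCG → 3 synonymous.
Total: 0 + 0 + 3 = 3.

3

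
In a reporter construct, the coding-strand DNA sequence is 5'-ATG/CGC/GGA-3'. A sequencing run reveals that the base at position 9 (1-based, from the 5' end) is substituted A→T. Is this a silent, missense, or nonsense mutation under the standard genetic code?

Position 9 falls in codon 3: GGA → Gly.
After the substitution the codon is GGT → Gly.
Both encode Gly, so the change is synonymous.

silent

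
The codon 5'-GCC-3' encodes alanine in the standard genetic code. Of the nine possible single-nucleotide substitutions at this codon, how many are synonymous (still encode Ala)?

3

Position 1: none → 0 synonymous.
Position 2: none → 0 synonymous.
Position 3: GCU, GCA, GCG → 3 synonymous.
Total: 0 + 0 + 3 = 3.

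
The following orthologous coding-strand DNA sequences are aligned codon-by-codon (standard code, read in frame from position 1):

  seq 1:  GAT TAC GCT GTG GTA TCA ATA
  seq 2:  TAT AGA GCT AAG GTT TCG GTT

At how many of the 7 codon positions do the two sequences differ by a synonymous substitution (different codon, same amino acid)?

2

Codon 1: GAT Asp / TAT Tyr — nonsynonymous.
Codon 2: TAC Tyr / AGA Arg — nonsynonymous.
Codon 3: GCT Ala / GCT Ala — identical.
Codon 4: GTG Val / AAG Lys — nonsynonymous.
Codon 5: GTA Val / GTT Val — synonymous.
Codon 6: TCA Ser / TCG Ser — synonymous.
Codon 7: ATA Ile / GTT Val — nonsynonymous.
Synonymous differences: 2.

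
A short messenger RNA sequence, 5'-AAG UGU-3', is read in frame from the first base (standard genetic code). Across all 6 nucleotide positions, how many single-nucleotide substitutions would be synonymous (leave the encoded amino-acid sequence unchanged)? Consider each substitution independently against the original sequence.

Codon 1 (AAG, Lys): 1 synonymous substitution.
Codon 2 (UGU, Cys): 1 synonymous substitution.
Total: 1 + 1 = 2.

2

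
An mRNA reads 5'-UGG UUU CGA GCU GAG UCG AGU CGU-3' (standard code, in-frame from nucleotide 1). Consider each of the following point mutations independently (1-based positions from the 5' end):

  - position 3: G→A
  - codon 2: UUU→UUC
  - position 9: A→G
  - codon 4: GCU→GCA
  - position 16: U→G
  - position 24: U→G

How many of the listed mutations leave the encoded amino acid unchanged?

Codon 1: UGG (Trp) → UGA (Stop) — nonsense.
Codon 2: UUU (Phe) → UUC (Phe) — synonymous.
Codon 3: CGA (Arg) → CGG (Arg) — synonymous.
Codon 4: GCU (Ala) → GCA (Ala) — synonymous.
Codon 6: UCG (Ser) → GCG (Ala) — missense.
Codon 8: CGU (Arg) → CGG (Arg) — synonymous.
Synonymous: 4 of 6.

4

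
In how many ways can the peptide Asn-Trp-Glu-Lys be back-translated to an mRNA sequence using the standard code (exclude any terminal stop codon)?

8

Asn: 2 codons.
Trp: 1 codon.
Glu: 2 codons.
Lys: 2 codons.
2 × 1 × 2 × 2 = 8.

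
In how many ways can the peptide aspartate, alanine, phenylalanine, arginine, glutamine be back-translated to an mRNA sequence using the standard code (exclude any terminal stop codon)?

192

Asp: 2 codons.
Ala: 4 codons.
Phe: 2 codons.
Arg: 6 codons.
Gln: 2 codons.
2 × 4 × 2 × 6 × 2 = 192.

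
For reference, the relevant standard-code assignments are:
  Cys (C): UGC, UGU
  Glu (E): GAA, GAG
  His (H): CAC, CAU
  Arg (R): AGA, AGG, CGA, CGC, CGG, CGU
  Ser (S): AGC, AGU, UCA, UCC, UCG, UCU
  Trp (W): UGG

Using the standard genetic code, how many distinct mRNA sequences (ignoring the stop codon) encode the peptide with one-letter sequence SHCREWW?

Ser: 6 codons.
His: 2 codons.
Cys: 2 codons.
Arg: 6 codons.
Glu: 2 codons.
Trp: 1 codon.
Trp: 1 codon.
6 × 2 × 2 × 6 × 2 × 1 × 1 = 288.

288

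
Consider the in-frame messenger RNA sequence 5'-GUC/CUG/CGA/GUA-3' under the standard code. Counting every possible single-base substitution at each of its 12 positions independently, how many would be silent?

Codon 1 (GUC, Val): 3 synonymous substitutions.
Codon 2 (CUG, Leu): 4 synonymous substitutions.
Codon 3 (CGA, Arg): 4 synonymous substitutions.
Codon 4 (GUA, Val): 3 synonymous substitutions.
Total: 3 + 4 + 4 + 3 = 14.

14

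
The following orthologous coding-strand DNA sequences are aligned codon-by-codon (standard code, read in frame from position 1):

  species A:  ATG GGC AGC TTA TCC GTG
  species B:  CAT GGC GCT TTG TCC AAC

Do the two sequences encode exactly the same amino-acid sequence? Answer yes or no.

Codon 1: ATG Met / CAT His — nonsynonymous.
Codon 2: GGC Gly / GGC Gly — identical.
Codon 3: AGC Ser / GCT Ala — nonsynonymous.
Codon 4: TTA Leu / TTG Leu — synonymous.
Codon 5: TCC Ser / TCC Ser — identical.
Codon 6: GTG Val / AAC Asn — nonsynonymous.
Nonsynonymous differences: 3 → different protein.

no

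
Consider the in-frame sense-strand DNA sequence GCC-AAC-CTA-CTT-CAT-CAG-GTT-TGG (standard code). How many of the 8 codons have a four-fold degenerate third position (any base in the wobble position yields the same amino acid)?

Codon 1 GCC (Ala): third position 4-fold.
Codon 2 AAC (Asn): third position 2-fold.
Codon 3 CTA (Leu): third position 4-fold.
Codon 4 CTT (Leu): third position 4-fold.
Codon 5 CAT (His): third position 2-fold.
Codon 6 CAG (Gln): third position 2-fold.
Codon 7 GTT (Val): third position 4-fold.
Codon 8 TGG (Trp): third position 1-fold.
Four-fold degenerate third positions: 4.

4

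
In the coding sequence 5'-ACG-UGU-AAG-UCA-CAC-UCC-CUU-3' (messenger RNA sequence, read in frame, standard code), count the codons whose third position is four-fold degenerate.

Codon 1 ACG (Thr): third position 4-fold.
Codon 2 UGU (Cys): third position 2-fold.
Codon 3 AAG (Lys): third position 2-fold.
Codon 4 UCA (Ser): third position 4-fold.
Codon 5 CAC (His): third position 2-fold.
Codon 6 UCC (Ser): third position 4-fold.
Codon 7 CUU (Leu): third position 4-fold.
Four-fold degenerate third positions: 4.

4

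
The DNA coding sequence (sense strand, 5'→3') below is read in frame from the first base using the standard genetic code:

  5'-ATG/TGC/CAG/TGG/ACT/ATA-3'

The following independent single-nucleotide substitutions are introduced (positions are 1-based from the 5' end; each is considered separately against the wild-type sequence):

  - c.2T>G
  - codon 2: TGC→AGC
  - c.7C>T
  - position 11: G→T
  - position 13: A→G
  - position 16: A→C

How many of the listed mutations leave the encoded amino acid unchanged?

Codon 1: ATG (Met) → AGG (Arg) — missense.
Codon 2: TGC (Cys) → AGC (Ser) — missense.
Codon 3: CAG (Gln) → TAG (Stop) — nonsense.
Codon 4: TGG (Trp) → TTG (Leu) — missense.
Codon 5: ACT (Thr) → GCT (Ala) — missense.
Codon 6: ATA (Ile) → CTA (Leu) — missense.
Synonymous: 0 of 6.

0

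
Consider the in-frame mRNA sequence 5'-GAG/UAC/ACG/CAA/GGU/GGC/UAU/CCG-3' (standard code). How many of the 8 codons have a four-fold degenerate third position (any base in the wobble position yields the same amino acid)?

4

Codon 1 GAG (Glu): third position 2-fold.
Codon 2 UAC (Tyr): third position 2-fold.
Codon 3 ACG (Thr): third position 4-fold.
Codon 4 CAA (Gln): third position 2-fold.
Codon 5 GGU (Gly): third position 4-fold.
Codon 6 GGC (Gly): third position 4-fold.
Codon 7 UAU (Tyr): third position 2-fold.
Codon 8 CCG (Pro): third position 4-fold.
Four-fold degenerate third positions: 4.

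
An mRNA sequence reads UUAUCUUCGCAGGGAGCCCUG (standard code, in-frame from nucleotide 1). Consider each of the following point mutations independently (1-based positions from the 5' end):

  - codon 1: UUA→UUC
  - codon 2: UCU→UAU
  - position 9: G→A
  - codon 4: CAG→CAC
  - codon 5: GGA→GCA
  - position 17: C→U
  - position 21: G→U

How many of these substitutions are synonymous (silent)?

2

Codon 1: UUA (Leu) → UUC (Phe) — missense.
Codon 2: UCU (Ser) → UAU (Tyr) — missense.
Codon 3: UCG (Ser) → UCA (Ser) — synonymous.
Codon 4: CAG (Gln) → CAC (His) — missense.
Codon 5: GGA (Gly) → GCA (Ala) — missense.
Codon 6: GCC (Ala) → GUC (Val) — missense.
Codon 7: CUG (Leu) → CUU (Leu) — synonymous.
Synonymous: 2 of 7.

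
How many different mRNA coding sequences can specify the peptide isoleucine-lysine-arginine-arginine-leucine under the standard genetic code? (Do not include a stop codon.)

1296

Ile: 3 codons.
Lys: 2 codons.
Arg: 6 codons.
Arg: 6 codons.
Leu: 6 codons.
3 × 2 × 6 × 6 × 6 = 1296.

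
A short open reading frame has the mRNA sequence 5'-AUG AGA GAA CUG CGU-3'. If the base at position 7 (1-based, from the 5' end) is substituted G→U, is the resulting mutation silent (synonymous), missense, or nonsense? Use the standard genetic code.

nonsense

Position 7 falls in codon 3: GAA → Glu.
After the substitution the codon is UAA → Stop.
The new codon is a stop codon, so this is a nonsense mutation.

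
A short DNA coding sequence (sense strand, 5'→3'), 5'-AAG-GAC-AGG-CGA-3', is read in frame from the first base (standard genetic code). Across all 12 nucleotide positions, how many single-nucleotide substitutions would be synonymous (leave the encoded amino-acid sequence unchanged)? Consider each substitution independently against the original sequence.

Codon 1 (AAG, Lys): 1 synonymous substitution.
Codon 2 (GAC, Asp): 1 synonymous substitution.
Codon 3 (AGG, Arg): 2 synonymous substitutions.
Codon 4 (CGA, Arg): 4 synonymous substitutions.
Total: 1 + 1 + 2 + 4 = 8.

8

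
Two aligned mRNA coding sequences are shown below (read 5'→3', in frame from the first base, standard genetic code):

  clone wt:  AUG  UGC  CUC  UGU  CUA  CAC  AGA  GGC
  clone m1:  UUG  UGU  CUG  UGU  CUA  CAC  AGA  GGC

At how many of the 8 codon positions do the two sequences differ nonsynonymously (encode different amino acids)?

Codon 1: AUG Met / UUG Leu — nonsynonymous.
Codon 2: UGC Cys / UGU Cys — synonymous.
Codon 3: CUC Leu / CUG Leu — synonymous.
Codon 4: UGU Cys / UGU Cys — identical.
Codon 5: CUA Leu / CUA Leu — identical.
Codon 6: CAC His / CAC His — identical.
Codon 7: AGA Arg / AGA Arg — identical.
Codon 8: GGC Gly / GGC Gly — identical.
Nonsynonymous differences: 1.

1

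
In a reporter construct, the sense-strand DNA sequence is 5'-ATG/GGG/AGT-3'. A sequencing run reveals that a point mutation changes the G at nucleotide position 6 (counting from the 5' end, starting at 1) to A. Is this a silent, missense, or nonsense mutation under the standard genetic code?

Position 6 falls in codon 2: GGG → Gly.
After the substitution the codon is GGA → Gly.
Both encode Gly, so the change is synonymous.

silent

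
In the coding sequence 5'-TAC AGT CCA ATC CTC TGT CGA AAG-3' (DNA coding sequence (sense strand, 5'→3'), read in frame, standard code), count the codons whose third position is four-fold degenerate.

3

Codon 1 TAC (Tyr): third position 2-fold.
Codon 2 AGT (Ser): third position 2-fold.
Codon 3 CCA (Pro): third position 4-fold.
Codon 4 ATC (Ile): third position 3-fold.
Codon 5 CTC (Leu): third position 4-fold.
Codon 6 TGT (Cys): third position 2-fold.
Codon 7 CGA (Arg): third position 4-fold.
Codon 8 AAG (Lys): third position 2-fold.
Four-fold degenerate third positions: 3.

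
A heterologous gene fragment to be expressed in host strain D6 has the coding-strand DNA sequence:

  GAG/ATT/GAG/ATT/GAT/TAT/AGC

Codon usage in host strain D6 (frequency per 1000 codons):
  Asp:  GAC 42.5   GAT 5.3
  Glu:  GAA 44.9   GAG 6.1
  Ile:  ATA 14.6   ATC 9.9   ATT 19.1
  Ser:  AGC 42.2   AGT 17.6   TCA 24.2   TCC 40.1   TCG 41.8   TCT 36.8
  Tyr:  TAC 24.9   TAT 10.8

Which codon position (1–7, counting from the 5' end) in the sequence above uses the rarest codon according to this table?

5

Codon 1 GAG (Glu): 6.1 per 1000.
Codon 2 ATT (Ile): 19.1 per 1000.
Codon 3 GAG (Glu): 6.1 per 1000.
Codon 4 ATT (Ile): 19.1 per 1000.
Codon 5 GAT (Asp): 5.3 per 1000.
Codon 6 TAT (Tyr): 10.8 per 1000.
Codon 7 AGC (Ser): 42.2 per 1000.
Lowest frequency is 5.3 at codon 5.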